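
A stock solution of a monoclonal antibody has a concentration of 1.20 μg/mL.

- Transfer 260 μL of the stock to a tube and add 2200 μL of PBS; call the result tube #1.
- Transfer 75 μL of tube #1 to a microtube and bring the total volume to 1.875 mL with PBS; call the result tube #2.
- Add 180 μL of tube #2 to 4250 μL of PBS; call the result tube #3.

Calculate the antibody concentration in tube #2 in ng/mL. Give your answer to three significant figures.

5.07 ng/mL

Step 1: 260 μL + 2200 μL = 2460 μL total → factor 2460/260 = 9.4615
Step 2: 75 μL brought to 1.875 mL → factor 1875/75 = 25
Dilution factor through tube #2 = 9.4615 × 25 = 236.54
[tube #2] = 1.20 μg/mL / 236.54 = 0.005073 μg/mL = 5.07 ng/mL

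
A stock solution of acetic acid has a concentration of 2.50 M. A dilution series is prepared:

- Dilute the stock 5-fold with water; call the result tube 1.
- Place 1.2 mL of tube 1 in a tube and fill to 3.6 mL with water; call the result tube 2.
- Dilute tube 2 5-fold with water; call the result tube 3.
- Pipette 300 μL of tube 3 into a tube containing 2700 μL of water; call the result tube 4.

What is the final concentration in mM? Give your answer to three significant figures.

3.33 mM

Step 1: 5-fold → factor 5
Step 2: 1.2 mL brought to 3.6 mL → factor 3.6/1.2 = 3
Step 3: 5-fold → factor 5
Step 4: 300 μL + 2700 μL = 3000 μL total → factor 3000/300 = 10
Overall dilution factor = 5 × 3 × 5 × 10 = 750
Final = 2.50 M / 750 = 0.003333 M = 3.33 mM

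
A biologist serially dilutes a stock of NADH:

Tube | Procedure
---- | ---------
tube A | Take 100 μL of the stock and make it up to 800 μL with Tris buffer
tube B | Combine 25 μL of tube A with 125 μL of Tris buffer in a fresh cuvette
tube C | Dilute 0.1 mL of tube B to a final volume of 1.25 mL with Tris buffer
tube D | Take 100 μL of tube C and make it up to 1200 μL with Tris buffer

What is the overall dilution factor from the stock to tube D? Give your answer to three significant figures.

Step 1: 100 μL brought to 800 μL → factor 800/100 = 8
Step 2: 25 μL + 125 μL = 150 μL total → factor 150/25 = 6
Step 3: 0.1 mL brought to 1.25 mL → factor 1.25/0.1 = 12.5
Step 4: 100 μL brought to 1200 μL → factor 1200/100 = 12
Overall dilution factor = 8 × 6 × 12.5 × 12 = 7200

7.20 × 10^3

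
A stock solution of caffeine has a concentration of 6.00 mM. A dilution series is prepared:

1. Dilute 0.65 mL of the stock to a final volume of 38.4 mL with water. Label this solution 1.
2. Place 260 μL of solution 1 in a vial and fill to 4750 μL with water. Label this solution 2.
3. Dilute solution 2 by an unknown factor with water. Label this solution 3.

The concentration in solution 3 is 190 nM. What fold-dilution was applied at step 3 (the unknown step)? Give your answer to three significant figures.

Step 1: 0.65 mL brought to 38.4 mL → factor 38.4/0.65 = 59.077
Step 2: 260 μL brought to 4750 μL → factor 4750/260 = 18.269
Step 3: unknown factor x
Product of known-step factors = 1079.3
Overall factor = 6.00 mM / (190 nM) = 31579
x = 31579 / 1079.3 = 29.3

29.3-fold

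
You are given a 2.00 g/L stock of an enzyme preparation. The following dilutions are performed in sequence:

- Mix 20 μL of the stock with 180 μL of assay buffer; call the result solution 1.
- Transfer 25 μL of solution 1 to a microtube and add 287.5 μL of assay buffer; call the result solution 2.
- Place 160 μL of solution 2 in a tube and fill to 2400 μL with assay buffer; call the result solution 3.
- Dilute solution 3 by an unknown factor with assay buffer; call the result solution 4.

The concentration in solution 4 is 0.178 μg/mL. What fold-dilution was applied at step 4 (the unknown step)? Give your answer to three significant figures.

5.99-fold

Step 1: 20 μL + 180 μL = 200 μL total → factor 200/20 = 10
Step 2: 25 μL + 287.5 μL = 312.5 μL total → factor 312.5/25 = 12.5
Step 3: 160 μL brought to 2400 μL → factor 2400/160 = 15
Step 4: unknown factor x
Product of known-step factors = 1875
Overall factor = 2.00 g/L / (0.178 μg/mL) = 11236
x = 11236 / 1875 = 5.99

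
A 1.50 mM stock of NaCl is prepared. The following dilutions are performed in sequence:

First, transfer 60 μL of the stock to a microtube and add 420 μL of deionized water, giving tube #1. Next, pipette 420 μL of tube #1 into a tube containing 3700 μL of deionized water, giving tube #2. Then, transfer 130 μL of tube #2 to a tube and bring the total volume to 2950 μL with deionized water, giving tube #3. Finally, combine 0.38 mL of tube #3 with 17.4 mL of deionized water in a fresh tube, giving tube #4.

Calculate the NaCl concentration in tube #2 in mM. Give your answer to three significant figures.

Step 1: 60 μL + 420 μL = 480 μL total → factor 480/60 = 8
Step 2: 420 μL + 3700 μL = 4120 μL total → factor 4120/420 = 9.8095
Dilution factor through tube #2 = 8 × 9.8095 = 78.476
[tube #2] = 1.50 mM / 78.476 = 0.0191 mM

0.0191 mM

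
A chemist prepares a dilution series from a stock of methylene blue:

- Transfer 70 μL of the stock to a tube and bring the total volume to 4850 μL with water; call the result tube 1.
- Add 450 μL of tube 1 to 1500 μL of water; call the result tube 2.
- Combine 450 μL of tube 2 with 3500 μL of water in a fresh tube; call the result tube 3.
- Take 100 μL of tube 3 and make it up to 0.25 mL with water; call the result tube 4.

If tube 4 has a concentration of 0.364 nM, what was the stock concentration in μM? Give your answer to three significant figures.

2.40 μM

Step 1: 70 μL brought to 4850 μL → factor 4850/70 = 69.286
Step 2: 450 μL + 1500 μL = 1950 μL total → factor 1950/450 = 4.3333
Step 3: 450 μL + 3500 μL = 3950 μL total → factor 3950/450 = 8.7778
Step 4: 100 μL brought to 0.25 mL → factor 250/100 = 2.5
Overall dilution factor = 69.286 × 4.3333 × 8.7778 × 2.5 = 6588.6
Stock = 0.364 nM × 6588.6 = 2398 nM = 2.40 μM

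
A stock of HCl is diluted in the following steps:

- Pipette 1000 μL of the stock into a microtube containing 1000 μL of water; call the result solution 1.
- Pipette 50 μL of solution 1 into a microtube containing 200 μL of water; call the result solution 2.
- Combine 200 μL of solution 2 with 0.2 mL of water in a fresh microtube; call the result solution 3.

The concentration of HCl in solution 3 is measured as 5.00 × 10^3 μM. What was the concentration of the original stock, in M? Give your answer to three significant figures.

0.100 M

Step 1: 1000 μL + 1000 μL = 2000 μL total → factor 2000/1000 = 2
Step 2: 50 μL + 200 μL = 250 μL total → factor 250/50 = 5
Step 3: 200 μL + 0.2 mL = 400 μL total → factor 400/200 = 2
Overall dilution factor = 2 × 5 × 2 = 20
Stock = 5.00 × 10^3 μM × 20 = 1.000 × 10^5 μM = 0.100 M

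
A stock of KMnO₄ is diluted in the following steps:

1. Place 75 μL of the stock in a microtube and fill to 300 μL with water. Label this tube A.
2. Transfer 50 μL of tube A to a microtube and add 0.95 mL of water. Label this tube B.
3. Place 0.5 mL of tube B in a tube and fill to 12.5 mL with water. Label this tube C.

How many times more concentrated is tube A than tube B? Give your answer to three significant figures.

Step 1: 75 μL brought to 300 μL → factor 300/75 = 4
Step 2: 50 μL + 0.95 mL = 1000 μL total → factor 1000/50 = 20
Dilution factor to tube A = 4; to tube B = 80
[tube A]/[tube B] = (factor to tube B)/(factor to tube A) = 80/4 = 20.0

20.0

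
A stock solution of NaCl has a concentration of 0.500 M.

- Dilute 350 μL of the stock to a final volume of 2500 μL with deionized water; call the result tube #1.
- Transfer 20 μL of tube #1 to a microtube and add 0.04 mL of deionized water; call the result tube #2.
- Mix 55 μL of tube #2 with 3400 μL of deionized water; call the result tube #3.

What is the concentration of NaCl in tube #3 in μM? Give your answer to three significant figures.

Step 1: 350 μL brought to 2500 μL → factor 2500/350 = 7.1429
Step 2: 20 μL + 0.04 mL = 60 μL total → factor 60/20 = 3
Step 3: 55 μL + 3400 μL = 3455 μL total → factor 3455/55 = 62.818
Overall dilution factor = 7.1429 × 3 × 62.818 = 1346.1
Final = 0.500 M / 1346.1 = 0.0003714 M = 371 μM

371 μM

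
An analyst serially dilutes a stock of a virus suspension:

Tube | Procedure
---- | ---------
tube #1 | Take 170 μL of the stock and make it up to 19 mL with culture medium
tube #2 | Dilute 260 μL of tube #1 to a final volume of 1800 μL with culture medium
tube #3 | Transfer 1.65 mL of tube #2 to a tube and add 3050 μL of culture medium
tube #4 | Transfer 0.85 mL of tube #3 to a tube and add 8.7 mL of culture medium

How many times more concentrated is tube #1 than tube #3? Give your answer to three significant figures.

Step 1: 170 μL brought to 19 mL → factor 19000/170 = 111.76
Step 2: 260 μL brought to 1800 μL → factor 1800/260 = 6.9231
Step 3: 1.65 mL + 3050 μL = 4.7 mL total → factor 4.7/1.65 = 2.8485
Dilution factor to tube #1 = 111.76; to tube #3 = 2204
[tube #1]/[tube #3] = (factor to tube #3)/(factor to tube #1) = 2204/111.76 = 19.7

19.7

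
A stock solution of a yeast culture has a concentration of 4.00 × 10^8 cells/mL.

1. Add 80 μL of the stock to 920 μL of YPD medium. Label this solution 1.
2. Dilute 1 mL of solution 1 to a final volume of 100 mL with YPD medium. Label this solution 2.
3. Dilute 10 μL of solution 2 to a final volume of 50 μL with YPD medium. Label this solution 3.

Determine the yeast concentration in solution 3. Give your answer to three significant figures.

Step 1: 80 μL + 920 μL = 1000 μL total → factor 1000/80 = 12.5
Step 2: 1 mL brought to 100 mL → factor 100/1 = 100
Step 3: 10 μL brought to 50 μL → factor 50/10 = 5
Overall dilution factor = 12.5 × 100 × 5 = 6250
Final = 4.00 × 10^8 cells/mL / 6250 = 6.40 × 10^4 cells/mL

6.40 × 10^4 cells/mL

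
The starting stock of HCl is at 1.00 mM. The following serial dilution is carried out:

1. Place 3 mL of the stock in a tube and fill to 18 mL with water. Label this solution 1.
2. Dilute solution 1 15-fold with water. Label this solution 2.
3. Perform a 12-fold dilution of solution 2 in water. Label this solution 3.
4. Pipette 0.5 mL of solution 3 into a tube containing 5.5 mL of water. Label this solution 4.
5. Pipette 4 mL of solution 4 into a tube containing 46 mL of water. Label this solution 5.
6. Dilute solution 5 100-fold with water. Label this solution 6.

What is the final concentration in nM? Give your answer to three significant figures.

Step 1: 3 mL brought to 18 mL → factor 18/3 = 6
Step 2: 15-fold → factor 15
Step 3: 12-fold → factor 12
Step 4: 0.5 mL + 5.5 mL = 6 mL total → factor 6/0.5 = 12
Step 5: 4 mL + 46 mL = 50 mL total → factor 50/4 = 12.5
Step 6: 100-fold → factor 100
Overall dilution factor = 6 × 15 × 12 × 12 × 12.5 × 100 = 1.62 × 10^7
Final = 1.00 mM / 1.62 × 10^7 = 6.173 × 10^-8 mM = 0.0617 nM

0.0617 nM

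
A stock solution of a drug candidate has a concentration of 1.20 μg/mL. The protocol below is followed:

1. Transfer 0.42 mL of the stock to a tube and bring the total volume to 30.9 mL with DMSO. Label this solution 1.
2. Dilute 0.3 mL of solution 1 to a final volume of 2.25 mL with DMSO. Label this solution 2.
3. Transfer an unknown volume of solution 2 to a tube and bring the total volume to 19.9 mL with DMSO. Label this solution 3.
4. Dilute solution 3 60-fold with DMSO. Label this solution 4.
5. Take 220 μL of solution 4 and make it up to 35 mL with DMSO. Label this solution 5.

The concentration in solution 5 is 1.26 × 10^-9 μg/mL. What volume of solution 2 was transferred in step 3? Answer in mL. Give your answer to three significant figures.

0.110 mL

Step 1: 0.42 mL brought to 30.9 mL → factor 30.9/0.42 = 73.571
Step 2: 0.3 mL brought to 2.25 mL → factor 2.25/0.3 = 7.5
Step 3: v brought to 19.9 mL → factor = 19.9 mL/v
Step 4: 60-fold → factor 60
Step 5: 220 μL brought to 35 mL → factor 35000/220 = 159.09
Product of known-step factors = 5.267 × 10^6
Overall factor = 1.20 μg/mL / (1.26 × 10^-9 μg/mL) = 9.5238 × 10^8
Step-3 factor = 9.5238 × 10^8 / 5.267 × 10^6 = 180.82
v = 19.9 mL / 180.82 = 0.110 mL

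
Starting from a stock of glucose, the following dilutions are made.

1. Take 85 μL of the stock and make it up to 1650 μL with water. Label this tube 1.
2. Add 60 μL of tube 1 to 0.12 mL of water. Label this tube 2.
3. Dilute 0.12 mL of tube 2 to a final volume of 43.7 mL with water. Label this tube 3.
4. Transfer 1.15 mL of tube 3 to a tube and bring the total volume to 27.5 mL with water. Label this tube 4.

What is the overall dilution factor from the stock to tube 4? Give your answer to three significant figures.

Step 1: 85 μL brought to 1650 μL → factor 1650/85 = 19.412
Step 2: 60 μL + 0.12 mL = 180 μL total → factor 180/60 = 3
Step 3: 0.12 mL brought to 43.7 mL → factor 43.7/0.12 = 364.17
Step 4: 1.15 mL brought to 27.5 mL → factor 27.5/1.15 = 23.913
Overall dilution factor = 19.412 × 3 × 364.17 × 23.913 = 5.0713 × 10^5

5.07 × 10^5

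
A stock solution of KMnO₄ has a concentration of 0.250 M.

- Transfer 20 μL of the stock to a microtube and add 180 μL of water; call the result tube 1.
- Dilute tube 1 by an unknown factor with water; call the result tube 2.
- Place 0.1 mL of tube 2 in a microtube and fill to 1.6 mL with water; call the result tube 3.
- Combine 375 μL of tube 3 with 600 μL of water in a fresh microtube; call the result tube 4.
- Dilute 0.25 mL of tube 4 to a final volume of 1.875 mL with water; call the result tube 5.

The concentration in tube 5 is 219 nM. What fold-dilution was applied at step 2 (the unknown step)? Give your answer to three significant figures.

Step 1: 20 μL + 180 μL = 200 μL total → factor 200/20 = 10
Step 2: unknown factor x
Step 3: 0.1 mL brought to 1.6 mL → factor 1.6/0.1 = 16
Step 4: 375 μL + 600 μL = 975 μL total → factor 975/375 = 2.6
Step 5: 0.25 mL brought to 1.875 mL → factor 1.875/0.25 = 7.5
Product of known-step factors = 3120
Overall factor = 0.250 M / (219 nM) = 1.1416 × 10^6
x = 1.1416 × 10^6 / 3120 = 366

366-fold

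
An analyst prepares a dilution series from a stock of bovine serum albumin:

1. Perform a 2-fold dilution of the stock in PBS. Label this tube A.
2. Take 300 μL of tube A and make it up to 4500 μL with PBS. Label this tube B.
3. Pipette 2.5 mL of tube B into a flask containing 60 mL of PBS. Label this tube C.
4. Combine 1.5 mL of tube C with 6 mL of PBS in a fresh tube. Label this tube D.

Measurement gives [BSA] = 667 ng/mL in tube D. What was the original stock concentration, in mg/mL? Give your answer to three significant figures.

2.50 mg/mL

Step 1: 2-fold → factor 2
Step 2: 300 μL brought to 4500 μL → factor 4500/300 = 15
Step 3: 2.5 mL + 60 mL = 62.5 mL total → factor 62.5/2.5 = 25
Step 4: 1.5 mL + 6 mL = 7.5 mL total → factor 7.5/1.5 = 5
Overall dilution factor = 2 × 15 × 25 × 5 = 3750
Stock = 667 ng/mL × 3750 = 2.501 × 10^6 ng/mL = 2.50 mg/mL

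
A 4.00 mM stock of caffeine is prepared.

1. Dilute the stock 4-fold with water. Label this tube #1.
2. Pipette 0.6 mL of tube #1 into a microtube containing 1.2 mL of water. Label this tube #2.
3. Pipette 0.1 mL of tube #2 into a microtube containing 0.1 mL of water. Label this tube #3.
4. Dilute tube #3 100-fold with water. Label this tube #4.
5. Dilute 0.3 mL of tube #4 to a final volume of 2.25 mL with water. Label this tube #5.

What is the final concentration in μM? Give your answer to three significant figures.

Step 1: 4-fold → factor 4
Step 2: 0.6 mL + 1.2 mL = 1.8 mL total → factor 1.8/0.6 = 3
Step 3: 0.1 mL + 0.1 mL = 0.2 mL total → factor 0.2/0.1 = 2
Step 4: 100-fold → factor 100
Step 5: 0.3 mL brought to 2.25 mL → factor 2.25/0.3 = 7.5
Overall dilution factor = 4 × 3 × 2 × 100 × 7.5 = 18000
Final = 4.00 mM / 18000 = 0.0002222 mM = 0.222 μM

0.222 μM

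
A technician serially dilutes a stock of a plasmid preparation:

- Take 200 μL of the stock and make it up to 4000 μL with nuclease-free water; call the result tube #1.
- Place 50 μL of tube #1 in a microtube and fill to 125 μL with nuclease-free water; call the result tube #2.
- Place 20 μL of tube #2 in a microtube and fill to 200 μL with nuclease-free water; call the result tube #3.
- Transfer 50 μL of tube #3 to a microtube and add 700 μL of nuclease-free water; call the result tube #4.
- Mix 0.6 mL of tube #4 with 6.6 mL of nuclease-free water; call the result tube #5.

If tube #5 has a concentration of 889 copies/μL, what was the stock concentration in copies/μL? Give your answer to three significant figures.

Step 1: 200 μL brought to 4000 μL → factor 4000/200 = 20
Step 2: 50 μL brought to 125 μL → factor 125/50 = 2.5
Step 3: 20 μL brought to 200 μL → factor 200/20 = 10
Step 4: 50 μL + 700 μL = 750 μL total → factor 750/50 = 15
Step 5: 0.6 mL + 6.6 mL = 7.2 mL total → factor 7.2/0.6 = 12
Overall dilution factor = 20 × 2.5 × 10 × 15 × 12 = 90000
Stock = 889 copies/μL × 90000 = 8.00 × 10^7 copies/μL

8.00 × 10^7 copies/μL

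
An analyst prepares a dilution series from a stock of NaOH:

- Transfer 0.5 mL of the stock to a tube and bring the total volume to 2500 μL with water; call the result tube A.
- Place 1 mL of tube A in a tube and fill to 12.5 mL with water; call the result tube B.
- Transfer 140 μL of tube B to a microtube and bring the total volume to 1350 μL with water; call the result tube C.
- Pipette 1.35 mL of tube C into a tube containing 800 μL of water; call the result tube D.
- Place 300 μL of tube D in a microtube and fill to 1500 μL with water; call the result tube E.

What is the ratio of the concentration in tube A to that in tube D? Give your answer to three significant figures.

Step 1: 0.5 mL brought to 2500 μL → factor 2.5/0.5 = 5
Step 2: 1 mL brought to 12.5 mL → factor 12.5/1 = 12.5
Step 3: 140 μL brought to 1350 μL → factor 1350/140 = 9.6429
Step 4: 1.35 mL + 800 μL = 2.15 mL total → factor 2.15/1.35 = 1.5926
Dilution factor to tube A = 5; to tube D = 959.82
[tube A]/[tube D] = (factor to tube D)/(factor to tube A) = 959.82/5 = 192

192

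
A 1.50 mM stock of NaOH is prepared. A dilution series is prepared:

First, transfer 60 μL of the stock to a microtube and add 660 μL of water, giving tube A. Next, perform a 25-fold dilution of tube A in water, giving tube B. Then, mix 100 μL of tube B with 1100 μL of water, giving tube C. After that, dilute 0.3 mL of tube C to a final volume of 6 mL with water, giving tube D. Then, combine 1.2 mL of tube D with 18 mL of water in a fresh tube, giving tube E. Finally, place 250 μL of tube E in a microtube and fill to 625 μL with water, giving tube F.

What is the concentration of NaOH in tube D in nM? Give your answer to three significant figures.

Step 1: 60 μL + 660 μL = 720 μL total → factor 720/60 = 12
Step 2: 25-fold → factor 25
Step 3: 100 μL + 1100 μL = 1200 μL total → factor 1200/100 = 12
Step 4: 0.3 mL brought to 6 mL → factor 6/0.3 = 20
Dilution factor through tube D = 12 × 25 × 12 × 20 = 72000
[tube D] = 1.50 mM / 72000 = 2.083 × 10^-5 mM = 20.8 nM

20.8 nM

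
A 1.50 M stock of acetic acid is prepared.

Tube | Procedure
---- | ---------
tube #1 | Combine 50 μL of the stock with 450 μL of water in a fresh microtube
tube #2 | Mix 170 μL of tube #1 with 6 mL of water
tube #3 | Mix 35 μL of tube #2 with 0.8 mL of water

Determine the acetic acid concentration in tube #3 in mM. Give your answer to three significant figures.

0.173 mM

Step 1: 50 μL + 450 μL = 500 μL total → factor 500/50 = 10
Step 2: 170 μL + 6 mL = 6170 μL total → factor 6170/170 = 36.294
Step 3: 35 μL + 0.8 mL = 835 μL total → factor 835/35 = 23.857
Overall dilution factor = 10 × 36.294 × 23.857 = 8658.7
Final = 1.50 M / 8658.7 = 0.0001732 M = 0.173 mM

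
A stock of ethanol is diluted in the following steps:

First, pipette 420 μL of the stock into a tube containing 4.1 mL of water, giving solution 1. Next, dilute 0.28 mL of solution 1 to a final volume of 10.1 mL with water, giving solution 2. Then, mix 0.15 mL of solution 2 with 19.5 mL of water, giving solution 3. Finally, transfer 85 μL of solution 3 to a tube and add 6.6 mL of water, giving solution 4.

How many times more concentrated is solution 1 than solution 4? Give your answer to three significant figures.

3.72 × 10^5

Step 1: 420 μL + 4.1 mL = 4520 μL total → factor 4520/420 = 10.762
Step 2: 0.28 mL brought to 10.1 mL → factor 10.1/0.28 = 36.071
Step 3: 0.15 mL + 19.5 mL = 19.65 mL total → factor 19.65/0.15 = 131
Step 4: 85 μL + 6.6 mL = 6685 μL total → factor 6685/85 = 78.647
Dilution factor to solution 1 = 10.762; to solution 4 = 3.9995 × 10^6
[solution 1]/[solution 4] = (factor to solution 4)/(factor to solution 1) = 3.9995 × 10^6/10.762 = 3.72 × 10^5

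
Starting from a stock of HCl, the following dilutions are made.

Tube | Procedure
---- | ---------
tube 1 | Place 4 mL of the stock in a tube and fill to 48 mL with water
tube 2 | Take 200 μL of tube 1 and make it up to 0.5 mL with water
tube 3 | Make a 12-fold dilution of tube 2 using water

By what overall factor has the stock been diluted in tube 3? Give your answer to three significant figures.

360

Step 1: 4 mL brought to 48 mL → factor 48/4 = 12
Step 2: 200 μL brought to 0.5 mL → factor 500/200 = 2.5
Step 3: 12-fold → factor 12
Overall dilution factor = 12 × 2.5 × 12 = 360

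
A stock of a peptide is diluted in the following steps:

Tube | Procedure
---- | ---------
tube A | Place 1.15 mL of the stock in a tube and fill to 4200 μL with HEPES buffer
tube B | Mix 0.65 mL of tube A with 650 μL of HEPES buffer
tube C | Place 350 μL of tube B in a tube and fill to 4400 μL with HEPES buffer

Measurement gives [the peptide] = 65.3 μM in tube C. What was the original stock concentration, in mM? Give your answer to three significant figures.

Step 1: 1.15 mL brought to 4200 μL → factor 4.2/1.15 = 3.6522
Step 2: 0.65 mL + 650 μL = 1.3 mL total → factor 1.3/0.65 = 2
Step 3: 350 μL brought to 4400 μL → factor 4400/350 = 12.571
Overall dilution factor = 3.6522 × 2 × 12.571 = 91.826
Stock = 65.3 μM × 91.826 = 5996 μM = 6.00 mM

6.00 mM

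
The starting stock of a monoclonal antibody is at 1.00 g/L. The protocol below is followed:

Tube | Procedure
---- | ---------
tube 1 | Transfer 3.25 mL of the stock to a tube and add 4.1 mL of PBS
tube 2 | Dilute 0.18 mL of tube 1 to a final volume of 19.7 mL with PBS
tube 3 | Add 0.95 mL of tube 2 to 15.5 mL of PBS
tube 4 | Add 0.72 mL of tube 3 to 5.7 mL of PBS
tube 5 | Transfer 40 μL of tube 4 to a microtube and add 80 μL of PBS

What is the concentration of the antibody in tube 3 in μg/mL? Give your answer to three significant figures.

Step 1: 3.25 mL + 4.1 mL = 7.35 mL total → factor 7.35/3.25 = 2.2615
Step 2: 0.18 mL brought to 19.7 mL → factor 19.7/0.18 = 109.44
Step 3: 0.95 mL + 15.5 mL = 16.45 mL total → factor 16.45/0.95 = 17.316
Dilution factor through tube 3 = 2.2615 × 109.44 × 17.316 = 4285.9
[tube 3] = 1.00 g/L / 4285.9 = 0.0002333 g/L = 0.233 μg/mL

0.233 μg/mL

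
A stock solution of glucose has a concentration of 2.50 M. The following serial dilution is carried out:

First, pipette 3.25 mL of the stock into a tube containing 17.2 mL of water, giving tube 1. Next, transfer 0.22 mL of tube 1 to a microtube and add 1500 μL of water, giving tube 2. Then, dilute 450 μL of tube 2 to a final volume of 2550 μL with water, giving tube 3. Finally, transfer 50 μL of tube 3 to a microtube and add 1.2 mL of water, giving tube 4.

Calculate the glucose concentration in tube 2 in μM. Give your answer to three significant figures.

5.08 × 10^4 μM

Step 1: 3.25 mL + 17.2 mL = 20.45 mL total → factor 20.45/3.25 = 6.2923
Step 2: 0.22 mL + 1500 μL = 1.72 mL total → factor 1.72/0.22 = 7.8182
Dilution factor through tube 2 = 6.2923 × 7.8182 = 49.194
[tube 2] = 2.50 M / 49.194 = 0.05082 M = 5.08 × 10^4 μM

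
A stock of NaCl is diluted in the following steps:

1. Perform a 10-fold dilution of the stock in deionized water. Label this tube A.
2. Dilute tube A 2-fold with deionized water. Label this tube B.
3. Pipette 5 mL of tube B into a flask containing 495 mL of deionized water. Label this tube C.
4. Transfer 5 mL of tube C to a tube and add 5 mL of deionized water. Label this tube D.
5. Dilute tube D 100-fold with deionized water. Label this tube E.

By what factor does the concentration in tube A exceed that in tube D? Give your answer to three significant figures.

400

Step 1: 10-fold → factor 10
Step 2: 2-fold → factor 2
Step 3: 5 mL + 495 mL = 500 mL total → factor 500/5 = 100
Step 4: 5 mL + 5 mL = 10 mL total → factor 10/5 = 2
Dilution factor to tube A = 10; to tube D = 4000
[tube A]/[tube D] = (factor to tube D)/(factor to tube A) = 4000/10 = 400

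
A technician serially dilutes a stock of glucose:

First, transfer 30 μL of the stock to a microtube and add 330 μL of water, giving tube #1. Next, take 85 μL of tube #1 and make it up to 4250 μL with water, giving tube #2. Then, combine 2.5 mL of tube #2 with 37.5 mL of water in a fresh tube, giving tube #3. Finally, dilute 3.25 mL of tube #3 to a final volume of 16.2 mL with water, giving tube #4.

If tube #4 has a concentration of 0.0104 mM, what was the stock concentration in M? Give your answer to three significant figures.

0.498 M

Step 1: 30 μL + 330 μL = 360 μL total → factor 360/30 = 12
Step 2: 85 μL brought to 4250 μL → factor 4250/85 = 50
Step 3: 2.5 mL + 37.5 mL = 40 mL total → factor 40/2.5 = 16
Step 4: 3.25 mL brought to 16.2 mL → factor 16.2/3.25 = 4.9846
Overall dilution factor = 12 × 50 × 16 × 4.9846 = 47852
Stock = 0.0104 mM × 47852 = 497.7 mM = 0.498 M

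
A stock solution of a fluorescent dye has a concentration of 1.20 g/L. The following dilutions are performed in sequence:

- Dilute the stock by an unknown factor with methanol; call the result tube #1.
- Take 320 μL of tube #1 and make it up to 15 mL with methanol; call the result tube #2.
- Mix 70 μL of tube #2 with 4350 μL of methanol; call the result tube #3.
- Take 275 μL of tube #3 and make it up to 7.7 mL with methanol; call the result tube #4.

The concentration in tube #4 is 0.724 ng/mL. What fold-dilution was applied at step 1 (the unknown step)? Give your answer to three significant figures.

20.0-fold

Step 1: unknown factor x
Step 2: 320 μL brought to 15 mL → factor 15000/320 = 46.875
Step 3: 70 μL + 4350 μL = 4420 μL total → factor 4420/70 = 63.143
Step 4: 275 μL brought to 7.7 mL → factor 7700/275 = 28
Product of known-step factors = 82875
Overall factor = 1.20 g/L / (0.724 ng/mL) = 1.6575 × 10^6
x = 1.6575 × 10^6 / 82875 = 20.0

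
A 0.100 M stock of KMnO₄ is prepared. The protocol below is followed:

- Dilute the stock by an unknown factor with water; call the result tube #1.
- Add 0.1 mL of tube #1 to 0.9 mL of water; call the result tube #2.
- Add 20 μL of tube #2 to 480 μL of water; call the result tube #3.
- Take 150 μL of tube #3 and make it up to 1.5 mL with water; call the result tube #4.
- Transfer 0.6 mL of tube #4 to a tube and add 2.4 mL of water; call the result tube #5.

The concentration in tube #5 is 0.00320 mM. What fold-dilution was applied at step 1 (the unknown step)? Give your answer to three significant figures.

2.50-fold

Step 1: unknown factor x
Step 2: 0.1 mL + 0.9 mL = 1 mL total → factor 1/0.1 = 10
Step 3: 20 μL + 480 μL = 500 μL total → factor 500/20 = 25
Step 4: 150 μL brought to 1.5 mL → factor 1500/150 = 10
Step 5: 0.6 mL + 2.4 mL = 3 mL total → factor 3/0.6 = 5
Product of known-step factors = 12500
Overall factor = 0.100 M / (0.00320 mM) = 31250
x = 31250 / 12500 = 2.50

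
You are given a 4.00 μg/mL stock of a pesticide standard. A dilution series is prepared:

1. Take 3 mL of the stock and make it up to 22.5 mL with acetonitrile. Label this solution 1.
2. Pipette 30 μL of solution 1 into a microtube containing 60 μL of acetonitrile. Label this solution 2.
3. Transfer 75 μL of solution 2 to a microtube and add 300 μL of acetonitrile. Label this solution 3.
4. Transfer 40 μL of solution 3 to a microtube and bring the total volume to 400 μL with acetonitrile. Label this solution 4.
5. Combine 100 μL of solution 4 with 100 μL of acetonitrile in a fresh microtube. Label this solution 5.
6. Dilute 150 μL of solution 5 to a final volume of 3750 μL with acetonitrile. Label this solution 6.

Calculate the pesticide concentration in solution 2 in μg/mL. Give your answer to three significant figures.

0.178 μg/mL

Step 1: 3 mL brought to 22.5 mL → factor 22.5/3 = 7.5
Step 2: 30 μL + 60 μL = 90 μL total → factor 90/30 = 3
Dilution factor through solution 2 = 7.5 × 3 = 22.5
[solution 2] = 4.00 μg/mL / 22.5 = 0.178 μg/mL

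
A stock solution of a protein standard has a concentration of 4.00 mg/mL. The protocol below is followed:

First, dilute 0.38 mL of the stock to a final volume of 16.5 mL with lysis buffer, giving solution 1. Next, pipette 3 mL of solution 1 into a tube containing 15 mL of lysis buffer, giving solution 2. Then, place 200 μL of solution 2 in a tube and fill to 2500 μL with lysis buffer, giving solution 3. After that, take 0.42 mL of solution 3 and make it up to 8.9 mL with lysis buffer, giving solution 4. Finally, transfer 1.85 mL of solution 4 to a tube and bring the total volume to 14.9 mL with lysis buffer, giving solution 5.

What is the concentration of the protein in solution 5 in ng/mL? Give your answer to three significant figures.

7.20 ng/mL

Step 1: 0.38 mL brought to 16.5 mL → factor 16.5/0.38 = 43.421
Step 2: 3 mL + 15 mL = 18 mL total → factor 18/3 = 6
Step 3: 200 μL brought to 2500 μL → factor 2500/200 = 12.5
Step 4: 0.42 mL brought to 8.9 mL → factor 8.9/0.42 = 21.19
Step 5: 1.85 mL brought to 14.9 mL → factor 14.9/1.85 = 8.0541
Overall dilution factor = 43.421 × 6 × 12.5 × 21.19 × 8.0541 = 5.558 × 10^5
Final = 4.00 mg/mL / 5.558 × 10^5 = 7.197 × 10^-6 mg/mL = 7.20 ng/mL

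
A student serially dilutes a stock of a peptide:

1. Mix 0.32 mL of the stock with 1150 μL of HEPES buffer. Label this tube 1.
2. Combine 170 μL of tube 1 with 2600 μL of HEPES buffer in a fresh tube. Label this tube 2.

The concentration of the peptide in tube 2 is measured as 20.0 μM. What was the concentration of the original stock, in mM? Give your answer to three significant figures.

Step 1: 0.32 mL + 1150 μL = 1.47 mL total → factor 1.47/0.32 = 4.5938
Step 2: 170 μL + 2600 μL = 2770 μL total → factor 2770/170 = 16.294
Overall dilution factor = 4.5938 × 16.294 = 74.851
Stock = 20.0 μM × 74.851 = 1497 μM = 1.50 mM

1.50 mM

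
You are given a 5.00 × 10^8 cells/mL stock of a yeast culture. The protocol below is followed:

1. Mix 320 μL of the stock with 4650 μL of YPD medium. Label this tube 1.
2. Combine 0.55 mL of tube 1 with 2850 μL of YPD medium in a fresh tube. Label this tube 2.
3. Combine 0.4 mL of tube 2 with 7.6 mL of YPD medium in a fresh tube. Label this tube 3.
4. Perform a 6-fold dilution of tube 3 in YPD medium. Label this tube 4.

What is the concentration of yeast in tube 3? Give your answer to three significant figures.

2.60 × 10^5 cells/mL

Step 1: 320 μL + 4650 μL = 4970 μL total → factor 4970/320 = 15.531
Step 2: 0.55 mL + 2850 μL = 3.4 mL total → factor 3.4/0.55 = 6.1818
Step 3: 0.4 mL + 7.6 mL = 8 mL total → factor 8/0.4 = 20
Dilution factor through tube 3 = 15.531 × 6.1818 × 20 = 1920.2
[tube 3] = 5.00 × 10^8 cells/mL / 1920.2 = 2.60 × 10^5 cells/mL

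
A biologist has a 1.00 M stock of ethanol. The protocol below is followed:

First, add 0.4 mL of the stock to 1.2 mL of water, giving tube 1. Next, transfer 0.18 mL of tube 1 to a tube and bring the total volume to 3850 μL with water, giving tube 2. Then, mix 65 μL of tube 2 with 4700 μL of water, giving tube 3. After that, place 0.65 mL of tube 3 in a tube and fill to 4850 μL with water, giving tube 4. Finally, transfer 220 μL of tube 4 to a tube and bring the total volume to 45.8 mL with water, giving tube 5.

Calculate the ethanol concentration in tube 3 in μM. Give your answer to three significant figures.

159 μM

Step 1: 0.4 mL + 1.2 mL = 1.6 mL total → factor 1.6/0.4 = 4
Step 2: 0.18 mL brought to 3850 μL → factor 3.85/0.18 = 21.389
Step 3: 65 μL + 4700 μL = 4765 μL total → factor 4765/65 = 73.308
Dilution factor through tube 3 = 4 × 21.389 × 73.308 = 6271.9
[tube 3] = 1.00 M / 6271.9 = 0.0001594 M = 159 μM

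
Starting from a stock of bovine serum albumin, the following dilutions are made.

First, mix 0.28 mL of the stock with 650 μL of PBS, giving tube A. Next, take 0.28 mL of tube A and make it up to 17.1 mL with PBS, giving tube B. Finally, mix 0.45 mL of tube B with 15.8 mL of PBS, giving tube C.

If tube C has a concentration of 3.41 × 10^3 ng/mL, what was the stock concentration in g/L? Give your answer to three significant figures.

Step 1: 0.28 mL + 650 μL = 0.93 mL total → factor 0.93/0.28 = 3.3214
Step 2: 0.28 mL brought to 17.1 mL → factor 17.1/0.28 = 61.071
Step 3: 0.45 mL + 15.8 mL = 16.25 mL total → factor 16.25/0.45 = 36.111
Overall dilution factor = 3.3214 × 61.071 × 36.111 = 7324.9
Stock = 3.41 × 10^3 ng/mL × 7324.9 = 2.498 × 10^7 ng/mL = 25.0 g/L

25.0 g/L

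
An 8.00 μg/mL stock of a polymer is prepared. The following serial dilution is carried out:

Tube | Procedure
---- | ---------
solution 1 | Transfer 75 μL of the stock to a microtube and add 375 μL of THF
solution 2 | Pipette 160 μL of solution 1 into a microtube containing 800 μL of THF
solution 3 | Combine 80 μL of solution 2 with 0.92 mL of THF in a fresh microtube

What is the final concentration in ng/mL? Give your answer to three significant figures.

Step 1: 75 μL + 375 μL = 450 μL total → factor 450/75 = 6
Step 2: 160 μL + 800 μL = 960 μL total → factor 960/160 = 6
Step 3: 80 μL + 0.92 mL = 1000 μL total → factor 1000/80 = 12.5
Overall dilution factor = 6 × 6 × 12.5 = 450
Final = 8.00 μg/mL / 450 = 0.01778 μg/mL = 17.8 ng/mL

17.8 ng/mL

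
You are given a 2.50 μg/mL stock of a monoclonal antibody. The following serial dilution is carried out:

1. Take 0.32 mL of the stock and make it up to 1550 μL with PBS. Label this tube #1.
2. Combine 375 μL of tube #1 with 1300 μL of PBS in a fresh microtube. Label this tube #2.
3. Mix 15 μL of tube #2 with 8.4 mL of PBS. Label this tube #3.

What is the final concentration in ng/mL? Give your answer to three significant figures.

Step 1: 0.32 mL brought to 1550 μL → factor 1.55/0.32 = 4.8438
Step 2: 375 μL + 1300 μL = 1675 μL total → factor 1675/375 = 4.4667
Step 3: 15 μL + 8.4 mL = 8415 μL total → factor 8415/15 = 561
Overall dilution factor = 4.8438 × 4.4667 × 561 = 12137
Final = 2.50 μg/mL / 12137 = 0.0002060 μg/mL = 0.206 ng/mL

0.206 ng/mL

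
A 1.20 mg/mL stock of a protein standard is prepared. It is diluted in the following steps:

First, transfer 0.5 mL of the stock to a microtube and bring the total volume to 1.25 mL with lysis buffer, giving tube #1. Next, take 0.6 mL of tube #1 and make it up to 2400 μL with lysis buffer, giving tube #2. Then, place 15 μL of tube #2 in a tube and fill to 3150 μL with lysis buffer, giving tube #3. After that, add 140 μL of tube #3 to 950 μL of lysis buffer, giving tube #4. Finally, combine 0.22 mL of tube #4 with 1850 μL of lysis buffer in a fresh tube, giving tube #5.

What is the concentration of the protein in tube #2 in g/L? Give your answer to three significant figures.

Step 1: 0.5 mL brought to 1.25 mL → factor 1.25/0.5 = 2.5
Step 2: 0.6 mL brought to 2400 μL → factor 2.4/0.6 = 4
Dilution factor through tube #2 = 2.5 × 4 = 10
[tube #2] = 1.20 mg/mL / 10 = 0.1200 mg/mL = 0.120 g/L

0.120 g/L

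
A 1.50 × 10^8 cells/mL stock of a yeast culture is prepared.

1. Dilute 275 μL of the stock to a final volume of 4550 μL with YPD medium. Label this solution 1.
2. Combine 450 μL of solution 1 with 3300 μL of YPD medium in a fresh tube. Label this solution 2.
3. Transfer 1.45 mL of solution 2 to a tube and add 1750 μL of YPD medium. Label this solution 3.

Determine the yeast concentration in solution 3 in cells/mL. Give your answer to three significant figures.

Step 1: 275 μL brought to 4550 μL → factor 4550/275 = 16.545
Step 2: 450 μL + 3300 μL = 3750 μL total → factor 3750/450 = 8.3333
Step 3: 1.45 mL + 1750 μL = 3.2 mL total → factor 3.2/1.45 = 2.2069
Overall dilution factor = 16.545 × 8.3333 × 2.2069 = 304.28
Final = 1.50 × 10^8 cells/mL / 304.28 = 4.93 × 10^5 cells/mL

4.93 × 10^5 cells/mL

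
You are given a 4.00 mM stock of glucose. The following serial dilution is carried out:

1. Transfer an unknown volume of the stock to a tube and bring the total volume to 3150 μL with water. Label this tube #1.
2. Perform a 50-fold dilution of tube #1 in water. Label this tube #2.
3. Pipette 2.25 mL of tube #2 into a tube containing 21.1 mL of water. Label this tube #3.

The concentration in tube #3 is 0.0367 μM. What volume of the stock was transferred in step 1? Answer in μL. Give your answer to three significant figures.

Step 1: v brought to 3150 μL → factor = 3150 μL/v
Step 2: 50-fold → factor 50
Step 3: 2.25 mL + 21.1 mL = 23.35 mL total → factor 23.35/2.25 = 10.378
Product of known-step factors = 518.89
Overall factor = 4.00 mM / (0.0367 μM) = 1.0899 × 10^5
Step-1 factor = 1.0899 × 10^5 / 518.89 = 210.05
v = 3150 μL / 210.05 = 15.0 μL

15.0 μL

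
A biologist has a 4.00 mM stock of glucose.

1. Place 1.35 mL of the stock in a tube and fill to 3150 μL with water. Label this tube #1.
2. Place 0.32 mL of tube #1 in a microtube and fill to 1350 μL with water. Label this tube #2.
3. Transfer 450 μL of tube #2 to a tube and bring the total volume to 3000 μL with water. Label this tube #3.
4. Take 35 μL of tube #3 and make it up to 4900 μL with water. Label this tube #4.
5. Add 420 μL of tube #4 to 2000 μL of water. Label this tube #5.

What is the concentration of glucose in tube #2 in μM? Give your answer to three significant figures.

Step 1: 1.35 mL brought to 3150 μL → factor 3.15/1.35 = 2.3333
Step 2: 0.32 mL brought to 1350 μL → factor 1.35/0.32 = 4.2188
Dilution factor through tube #2 = 2.3333 × 4.2188 = 9.8438
[tube #2] = 4.00 mM / 9.8438 = 0.4063 mM = 406 μM

406 μM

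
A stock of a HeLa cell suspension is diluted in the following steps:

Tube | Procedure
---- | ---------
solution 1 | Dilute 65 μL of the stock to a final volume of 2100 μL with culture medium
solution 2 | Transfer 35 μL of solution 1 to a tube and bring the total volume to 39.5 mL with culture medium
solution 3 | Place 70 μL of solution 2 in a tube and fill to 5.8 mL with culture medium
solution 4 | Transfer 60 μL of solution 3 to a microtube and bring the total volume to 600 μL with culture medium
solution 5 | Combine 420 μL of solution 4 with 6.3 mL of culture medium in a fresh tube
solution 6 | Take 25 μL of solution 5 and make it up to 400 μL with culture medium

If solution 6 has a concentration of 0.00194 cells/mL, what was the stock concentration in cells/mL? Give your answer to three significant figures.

Step 1: 65 μL brought to 2100 μL → factor 2100/65 = 32.308
Step 2: 35 μL brought to 39.5 mL → factor 39500/35 = 1128.6
Step 3: 70 μL brought to 5.8 mL → factor 5800/70 = 82.857
Step 4: 60 μL brought to 600 μL → factor 600/60 = 10
Step 5: 420 μL + 6.3 mL = 6720 μL total → factor 6720/420 = 16
Step 6: 25 μL brought to 400 μL → factor 400/25 = 16
Overall dilution factor = 32.308 × 1128.6 × 82.857 × 10 × 16 × 16 = 7.734 × 10^9
Stock = 0.00194 cells/mL × 7.734 × 10^9 = 1.50 × 10^7 cells/mL

1.50 × 10^7 cells/mL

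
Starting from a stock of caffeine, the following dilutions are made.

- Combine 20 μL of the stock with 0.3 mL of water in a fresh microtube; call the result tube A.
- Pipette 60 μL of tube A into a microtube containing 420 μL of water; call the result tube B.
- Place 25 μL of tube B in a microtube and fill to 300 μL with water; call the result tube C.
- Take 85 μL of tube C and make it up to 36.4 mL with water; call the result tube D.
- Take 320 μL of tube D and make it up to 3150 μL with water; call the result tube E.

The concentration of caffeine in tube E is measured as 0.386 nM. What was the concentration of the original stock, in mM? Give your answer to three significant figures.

2.50 mM

Step 1: 20 μL + 0.3 mL = 320 μL total → factor 320/20 = 16
Step 2: 60 μL + 420 μL = 480 μL total → factor 480/60 = 8
Step 3: 25 μL brought to 300 μL → factor 300/25 = 12
Step 4: 85 μL brought to 36.4 mL → factor 36400/85 = 428.24
Step 5: 320 μL brought to 3150 μL → factor 3150/320 = 9.8438
Overall dilution factor = 16 × 8 × 12 × 428.24 × 9.8438 = 6.4749 × 10^6
Stock = 0.386 nM × 6.4749 × 10^6 = 2.499 × 10^6 nM = 2.50 mM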